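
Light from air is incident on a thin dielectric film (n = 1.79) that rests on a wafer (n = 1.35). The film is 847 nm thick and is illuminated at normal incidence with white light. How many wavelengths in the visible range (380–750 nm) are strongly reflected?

4

Top surface (1.0 → 1.79): reflection off a higher-index medium gives a half-wave phase shift.
Bottom surface (1.79 → 1.35): reflection off a lower-index medium gives no phase shift.
Net: one phase inversion between the two reflected rays.
With one net inversion, constructive interference in reflection requires 2 n t = (m + ½) λ.
λ = 2 n t / (m + ½) = 3032 / (m + ½) nm.
m=3: 866 nm (IR); m=4: 674 nm (visible); m=5: 551 nm (visible); m=6: 467 nm (visible); m=7: 404 nm (visible); m=8: 357 nm (UV).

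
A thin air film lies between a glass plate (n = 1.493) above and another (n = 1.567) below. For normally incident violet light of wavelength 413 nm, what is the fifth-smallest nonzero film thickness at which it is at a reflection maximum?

Ray reflecting at the top interface goes from n = 1.493 toward n = 1.0: no phase shift.
Ray reflecting at the bottom interface goes from n = 1.0 toward n = 1.567: a half-wave phase shift.
The two reflections differ by half a wavelength.
So the condition for constructive reflection is 2 n t = (m + ½) λ.
The fifth-smallest nonzero thickness corresponds to m = 4: t = (m + ½) λ / (2 n) = 4.50 × 413 / (2 × 1.0) = 929 nm.

929 nm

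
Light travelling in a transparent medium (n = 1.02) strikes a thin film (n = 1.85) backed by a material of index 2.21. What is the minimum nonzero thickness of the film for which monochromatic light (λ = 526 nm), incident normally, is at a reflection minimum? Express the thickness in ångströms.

711 Å

Ray reflecting at the top interface goes from n = 1.02 toward n = 1.85: a half-wave phase shift.
Bottom surface (1.85 → 2.21): reflection off a higher-index medium gives a half-wave phase shift.
Zero or two π shifts → no net half-wave offset.
For dark reflection here: 2 n t = (m + ½) λ.
Minimum at m = 0: t = λ / (4 n) = 526 / (4 × 1.85) = 71.1 nm.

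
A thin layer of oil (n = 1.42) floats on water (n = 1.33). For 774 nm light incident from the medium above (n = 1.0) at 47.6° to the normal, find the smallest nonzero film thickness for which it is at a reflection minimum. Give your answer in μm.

0.319 μm

Ray reflecting at the top interface goes from n = 1.0 toward n = 1.42: a half-wave phase shift.
Bottom surface (1.42 → 1.33): reflection off a lower-index medium gives no phase shift.
Exactly one π shift → a net half-wave offset.
For weak reflection here: 2 n t cos θ_r = m λ.
Snell's law: 1.0 sin 47.6° = 1.42 sin θ_r → sin θ_r = 0.520, cos θ_r = 0.854.
Minimum nonzero at m = 1: t = λ / (2 n cos θ_r) = 774 / (2 × 1.42 × 0.854) = 319 nm.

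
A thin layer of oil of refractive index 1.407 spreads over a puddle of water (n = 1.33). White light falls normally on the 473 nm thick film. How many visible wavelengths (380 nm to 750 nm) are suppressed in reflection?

At the upper boundary (n = 1.0 to n = 1.407) the reflected ray undergoes a half-wave phase shift.
At the lower boundary (n = 1.407 to n = 1.33) the reflected ray undergoes no phase shift.
Net: one phase inversion between the two reflected rays.
So the condition for destructive reflection is 2 n t = m λ.
λ = 2 n t / m = 1331 / m nm.
m=1: 1331 nm (IR); m=2: 666 nm (visible); m=3: 444 nm (visible); m=4: 333 nm (UV).

2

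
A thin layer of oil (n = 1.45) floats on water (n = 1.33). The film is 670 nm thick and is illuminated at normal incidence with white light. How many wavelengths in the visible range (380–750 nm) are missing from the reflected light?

At the upper boundary (n = 1.0 to n = 1.45) the reflected ray undergoes a half-wave phase shift.
At the lower boundary (n = 1.45 to n = 1.33) the reflected ray undergoes no phase shift.
Net: one phase inversion between the two reflected rays.
So the condition for destructive reflection is 2 n t = m λ.
λ = 2 n t / m = 1943 / m nm.
m=2: 972 nm (IR); m=3: 648 nm (visible); m=4: 486 nm (visible); m=5: 389 nm (visible); m=6: 324 nm (UV).

3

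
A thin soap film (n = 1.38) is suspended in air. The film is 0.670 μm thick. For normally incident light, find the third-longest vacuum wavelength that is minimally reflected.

616 nm

Top surface (1.0 → 1.38): reflection off a higher-index medium gives a half-wave phase shift.
At the lower boundary (n = 1.38 to n = 1.0) the reflected ray undergoes no phase shift.
Net: one phase inversion between the two reflected rays.
With one net inversion, destructive interference in reflection requires 2 n t = m λ.
λ = 2 n t / m. The third-longest wavelength is m = 3: λ = 2 × 1.38 × 670 / 3.00 = 616 nm.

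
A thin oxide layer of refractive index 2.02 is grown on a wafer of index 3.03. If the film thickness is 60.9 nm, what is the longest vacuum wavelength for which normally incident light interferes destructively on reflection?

492 nm

At the upper boundary (n = 1.0 to n = 2.02) the reflected ray undergoes a half-wave phase shift.
At the lower boundary (n = 2.02 to n = 3.03) the reflected ray undergoes a half-wave phase shift.
Zero or two π shifts → no net half-wave offset.
So the condition for destructive reflection is 2 n t = (m + ½) λ.
λ = 2 n t / (m + ½). The longest wavelength is m = 0: λ = 2 × 2.02 × 60.9 / 0.500 = 492 nm.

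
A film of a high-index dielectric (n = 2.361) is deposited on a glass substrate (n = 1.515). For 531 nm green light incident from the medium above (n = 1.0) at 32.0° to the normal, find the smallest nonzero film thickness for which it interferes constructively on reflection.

Ray reflecting at the top interface goes from n = 1.0 toward n = 2.361: a half-wave phase shift.
At the lower boundary (n = 2.361 to n = 1.515) the reflected ray undergoes no phase shift.
Net: one phase inversion between the two reflected rays.
With one net inversion, constructive interference in reflection requires 2 n t cos θ_r = (m + ½) λ.
Snell's law: 1.0 sin 32.0° = 2.361 sin θ_r → sin θ_r = 0.224, cos θ_r = 0.974.
Minimum at m = 0: t = λ / (4 n cos θ_r) = 531 / (4 × 2.361 × 0.974) = 57.7 nm.

57.7 nm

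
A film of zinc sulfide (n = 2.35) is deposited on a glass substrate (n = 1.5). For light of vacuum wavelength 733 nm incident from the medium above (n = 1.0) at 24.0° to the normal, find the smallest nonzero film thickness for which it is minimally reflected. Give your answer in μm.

Top surface (1.0 → 2.35): reflection off a higher-index medium gives a half-wave phase shift.
Bottom surface (2.35 → 1.5): reflection off a lower-index medium gives no phase shift.
Net: one phase inversion between the two reflected rays.
For weak reflection here: 2 n t cos θ_r = m λ.
Snell's law: 1.0 sin 24.0° = 2.35 sin θ_r → sin θ_r = 0.173, cos θ_r = 0.985.
Minimum nonzero at m = 1: t = λ / (2 n cos θ_r) = 733 / (2 × 2.35 × 0.985) = 158 nm.

0.158 μm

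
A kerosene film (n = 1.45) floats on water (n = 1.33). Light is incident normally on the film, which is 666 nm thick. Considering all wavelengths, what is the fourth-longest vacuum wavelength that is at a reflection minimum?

Ray reflecting at the top interface goes from n = 1.0 toward n = 1.45: a half-wave phase shift.
Ray reflecting at the bottom interface goes from n = 1.45 toward n = 1.33: no phase shift.
Exactly one π shift → a net half-wave offset.
With one net inversion, destructive interference in reflection requires 2 n t = m λ.
λ = 2 n t / m. The fourth-longest wavelength is m = 4: λ = 2 × 1.45 × 666 / 4.00 = 483 nm.

483 nm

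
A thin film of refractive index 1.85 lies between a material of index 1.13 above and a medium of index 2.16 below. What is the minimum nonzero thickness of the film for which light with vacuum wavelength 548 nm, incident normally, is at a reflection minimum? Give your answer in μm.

At the upper boundary (n = 1.13 to n = 1.85) the reflected ray undergoes a half-wave phase shift.
Bottom surface (1.85 → 2.16): reflection off a higher-index medium gives a half-wave phase shift.
The two reflections carry the same phase change, so no net offset.
With no net inversion, destructive interference in reflection requires 2 n t = (m + ½) λ.
Minimum at m = 0: t = λ / (4 n) = 548 / (4 × 1.85) = 74.1 nm.

0.0741 μm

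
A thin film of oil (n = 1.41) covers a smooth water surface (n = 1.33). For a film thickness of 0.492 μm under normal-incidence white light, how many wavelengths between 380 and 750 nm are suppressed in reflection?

2

Top surface (1.0 → 1.41): reflection off a higher-index medium gives a half-wave phase shift.
Bottom surface (1.41 → 1.33): reflection off a lower-index medium gives no phase shift.
The two reflections differ by half a wavelength.
So the condition for destructive reflection is 2 n t = m λ.
λ = 2 n t / m = 1387 / m nm.
m=1: 1387 nm (IR); m=2: 694 nm (visible); m=3: 462 nm (visible); m=4: 347 nm (UV).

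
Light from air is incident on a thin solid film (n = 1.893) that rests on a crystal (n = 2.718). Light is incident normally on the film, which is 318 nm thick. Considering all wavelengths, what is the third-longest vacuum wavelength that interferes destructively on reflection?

Ray reflecting at the top interface goes from n = 1.0 toward n = 1.893: a half-wave phase shift.
At the lower boundary (n = 1.893 to n = 2.718) the reflected ray undergoes a half-wave phase shift.
Zero or two π shifts → no net half-wave offset.
So the condition for destructive reflection is 2 n t = (m + ½) λ.
λ = 2 n t / (m + ½). The third-longest wavelength is m = 2: λ = 2 × 1.893 × 318 / 2.50 = 482 nm.

482 nm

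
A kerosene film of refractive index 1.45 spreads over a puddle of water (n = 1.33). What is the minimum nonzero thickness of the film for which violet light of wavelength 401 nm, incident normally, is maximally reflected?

69.1 nm

Top surface (1.0 → 1.45): reflection off a higher-index medium gives a half-wave phase shift.
At the lower boundary (n = 1.45 to n = 1.33) the reflected ray undergoes no phase shift.
Exactly one π shift → a net half-wave offset.
For bright reflection here: 2 n t = (m + ½) λ.
Minimum at m = 0: t = λ / (4 n) = 401 / (4 × 1.45) = 69.1 nm.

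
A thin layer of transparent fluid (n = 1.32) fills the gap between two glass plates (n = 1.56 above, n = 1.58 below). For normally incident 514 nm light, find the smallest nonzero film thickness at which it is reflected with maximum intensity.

97.3 nm

At the upper boundary (n = 1.56 to n = 1.32) the reflected ray undergoes no phase shift.
Bottom surface (1.32 → 1.58): reflection off a higher-index medium gives a half-wave phase shift.
The two reflections differ by half a wavelength.
With one net inversion, constructive interference in reflection requires 2 n t = (m + ½) λ.
Minimum at m = 0: t = λ / (4 n) = 514 / (4 × 1.32) = 97.3 nm.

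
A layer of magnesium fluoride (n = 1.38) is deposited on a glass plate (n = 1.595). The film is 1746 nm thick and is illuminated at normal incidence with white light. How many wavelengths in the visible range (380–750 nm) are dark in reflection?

7

At the upper boundary (n = 1.0 to n = 1.38) the reflected ray undergoes a half-wave phase shift.
Ray reflecting at the bottom interface goes from n = 1.38 toward n = 1.595: a half-wave phase shift.
Net: no relative phase inversion (both shifts match).
With no net inversion, destructive interference in reflection requires 2 n t = (m + ½) λ.
λ = 2 n t / (m + ½) = 4819 / (m + ½) nm.
m=5: 876 nm (IR); m=6: 741 nm (visible); m=7: 643 nm (visible); m=8: 567 nm (visible); m=9: 507 nm (visible); m=10: 459 nm (visible); m=11: 419 nm (visible); m=12: 386 nm (visible); m=13: 357 nm (UV).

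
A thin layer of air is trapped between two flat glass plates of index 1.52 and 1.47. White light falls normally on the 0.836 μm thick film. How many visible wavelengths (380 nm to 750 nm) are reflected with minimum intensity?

2

Top surface (1.52 → 1.0): reflection off a lower-index medium gives no phase shift.
Ray reflecting at the bottom interface goes from n = 1.0 toward n = 1.47: a half-wave phase shift.
Exactly one π shift → a net half-wave offset.
So the condition for destructive reflection is 2 n t = m λ.
λ = 2 n t / m = 1672 / m nm.
m=2: 836 nm (IR); m=3: 557 nm (visible); m=4: 418 nm (visible); m=5: 334 nm (UV).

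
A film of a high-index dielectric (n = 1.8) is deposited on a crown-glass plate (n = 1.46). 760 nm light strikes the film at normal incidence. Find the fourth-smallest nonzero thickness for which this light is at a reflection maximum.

At the upper boundary (n = 1.0 to n = 1.8) the reflected ray undergoes a half-wave phase shift.
At the lower boundary (n = 1.8 to n = 1.46) the reflected ray undergoes no phase shift.
The two reflections differ by half a wavelength.
With one net inversion, constructive interference in reflection requires 2 n t = (m + ½) λ.
The fourth-smallest nonzero thickness corresponds to m = 3: t = (m + ½) λ / (2 n) = 3.50 × 760 / (2 × 1.8) = 739 nm.

739 nm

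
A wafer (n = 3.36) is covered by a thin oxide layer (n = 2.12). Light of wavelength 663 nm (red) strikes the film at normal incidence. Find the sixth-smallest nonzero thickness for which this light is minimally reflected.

At the upper boundary (n = 1.0 to n = 2.12) the reflected ray undergoes a half-wave phase shift.
Bottom surface (2.12 → 3.36): reflection off a higher-index medium gives a half-wave phase shift.
Net: no relative phase inversion (both shifts match).
For weak reflection here: 2 n t = (m + ½) λ.
The sixth-smallest nonzero thickness corresponds to m = 5: t = (m + ½) λ / (2 n) = 5.50 × 663 / (2 × 2.12) = 860 nm.

860 nm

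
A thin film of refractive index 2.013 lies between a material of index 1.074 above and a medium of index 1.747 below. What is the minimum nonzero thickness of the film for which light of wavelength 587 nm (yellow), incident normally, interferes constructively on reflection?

At the upper boundary (n = 1.074 to n = 2.013) the reflected ray undergoes a half-wave phase shift.
Bottom surface (2.013 → 1.747): reflection off a lower-index medium gives no phase shift.
Net: one phase inversion between the two reflected rays.
So the condition for constructive reflection is 2 n t = (m + ½) λ.
Minimum at m = 0: t = λ / (4 n) = 587 / (4 × 2.013) = 72.9 nm.

72.9 nm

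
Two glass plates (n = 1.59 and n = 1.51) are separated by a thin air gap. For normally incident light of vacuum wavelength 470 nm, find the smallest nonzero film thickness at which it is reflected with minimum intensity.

235 nm

Ray reflecting at the top interface goes from n = 1.59 toward n = 1.0: no phase shift.
Ray reflecting at the bottom interface goes from n = 1.0 toward n = 1.51: a half-wave phase shift.
Exactly one π shift → a net half-wave offset.
So the condition for destructive reflection is 2 n t = m λ.
Minimum nonzero at m = 1: t = λ / (2 n) = 470 / (2 × 1.0) = 235 nm.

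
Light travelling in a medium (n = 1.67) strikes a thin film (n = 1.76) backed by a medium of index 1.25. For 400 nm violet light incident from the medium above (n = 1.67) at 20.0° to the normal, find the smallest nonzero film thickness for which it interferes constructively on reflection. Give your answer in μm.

0.0601 μm

At the upper boundary (n = 1.67 to n = 1.76) the reflected ray undergoes a half-wave phase shift.
Ray reflecting at the bottom interface goes from n = 1.76 toward n = 1.25: no phase shift.
Exactly one π shift → a net half-wave offset.
With one net inversion, constructive interference in reflection requires 2 n t cos θ_r = (m + ½) λ.
Snell's law: 1.67 sin 20.0° = 1.76 sin θ_r → sin θ_r = 0.325, cos θ_r = 0.946.
Minimum at m = 0: t = λ / (4 n cos θ_r) = 400 / (4 × 1.76 × 0.946) = 60.1 nm.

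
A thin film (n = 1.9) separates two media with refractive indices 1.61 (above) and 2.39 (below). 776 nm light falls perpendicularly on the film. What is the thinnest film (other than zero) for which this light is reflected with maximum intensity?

Ray reflecting at the top interface goes from n = 1.61 toward n = 1.9: a half-wave phase shift.
Bottom surface (1.9 → 2.39): reflection off a higher-index medium gives a half-wave phase shift.
Zero or two π shifts → no net half-wave offset.
For bright reflection here: 2 n t = m λ.
Minimum nonzero at m = 1: t = λ / (2 n) = 776 / (2 × 1.9) = 204 nm.

204 nm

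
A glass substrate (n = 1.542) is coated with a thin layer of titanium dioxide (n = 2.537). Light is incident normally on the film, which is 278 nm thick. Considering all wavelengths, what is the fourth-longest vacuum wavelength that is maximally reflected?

At the upper boundary (n = 1.0 to n = 2.537) the reflected ray undergoes a half-wave phase shift.
At the lower boundary (n = 2.537 to n = 1.542) the reflected ray undergoes no phase shift.
The two reflections differ by half a wavelength.
For maximum reflection here: 2 n t = (m + ½) λ.
λ = 2 n t / (m + ½). The fourth-longest wavelength is m = 3: λ = 2 × 2.537 × 278 / 3.50 = 403 nm.

403 nm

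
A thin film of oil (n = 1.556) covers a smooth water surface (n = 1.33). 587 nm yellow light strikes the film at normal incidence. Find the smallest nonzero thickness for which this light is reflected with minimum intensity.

At the upper boundary (n = 1.0 to n = 1.556) the reflected ray undergoes a half-wave phase shift.
Ray reflecting at the bottom interface goes from n = 1.556 toward n = 1.33: no phase shift.
Exactly one π shift → a net half-wave offset.
So the condition for destructive reflection is 2 n t = m λ.
The smallest nonzero thickness corresponds to m = 1: t = m λ / (2 n) = 1.00 × 587 / (2 × 1.556) = 189 nm.

189 nm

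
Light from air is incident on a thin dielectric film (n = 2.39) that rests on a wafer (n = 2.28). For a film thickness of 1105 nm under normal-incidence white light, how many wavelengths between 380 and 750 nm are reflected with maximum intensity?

7

Top surface (1.0 → 2.39): reflection off a higher-index medium gives a half-wave phase shift.
At the lower boundary (n = 2.39 to n = 2.28) the reflected ray undergoes no phase shift.
Net: one phase inversion between the two reflected rays.
So the condition for constructive reflection is 2 n t = (m + ½) λ.
λ = 2 n t / (m + ½) = 5282 / (m + ½) nm.
m=6: 813 nm (IR); m=7: 704 nm (visible); m=8: 621 nm (visible); m=9: 556 nm (visible); m=10: 503 nm (visible); m=11: 459 nm (visible); m=12: 423 nm (visible); m=13: 391 nm (visible); m=14: 364 nm (UV).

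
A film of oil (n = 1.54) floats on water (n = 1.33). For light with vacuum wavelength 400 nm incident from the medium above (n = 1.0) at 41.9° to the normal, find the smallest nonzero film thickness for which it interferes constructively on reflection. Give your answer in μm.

Top surface (1.0 → 1.54): reflection off a higher-index medium gives a half-wave phase shift.
At the lower boundary (n = 1.54 to n = 1.33) the reflected ray undergoes no phase shift.
The two reflections differ by half a wavelength.
With one net inversion, constructive interference in reflection requires 2 n t cos θ_r = (m + ½) λ.
Snell's law: 1.0 sin 41.9° = 1.54 sin θ_r → sin θ_r = 0.434, cos θ_r = 0.901.
Minimum at m = 0: t = λ / (4 n cos θ_r) = 400 / (4 × 1.54 × 0.901) = 72.1 nm.

0.0721 μm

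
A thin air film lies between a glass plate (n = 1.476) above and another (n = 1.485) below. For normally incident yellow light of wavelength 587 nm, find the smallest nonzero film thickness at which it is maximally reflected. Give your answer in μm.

Ray reflecting at the top interface goes from n = 1.476 toward n = 1.0: no phase shift.
At the lower boundary (n = 1.0 to n = 1.485) the reflected ray undergoes a half-wave phase shift.
Net: one phase inversion between the two reflected rays.
For maximum reflection here: 2 n t = (m + ½) λ.
Minimum at m = 0: t = λ / (4 n) = 587 / (4 × 1.0) = 147 nm.

0.147 μm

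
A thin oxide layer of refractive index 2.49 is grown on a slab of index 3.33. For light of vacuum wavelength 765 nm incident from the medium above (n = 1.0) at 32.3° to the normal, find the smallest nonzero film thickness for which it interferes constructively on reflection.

Top surface (1.0 → 2.49): reflection off a higher-index medium gives a half-wave phase shift.
At the lower boundary (n = 2.49 to n = 3.33) the reflected ray undergoes a half-wave phase shift.
Net: no relative phase inversion (both shifts match).
For bright reflection here: 2 n t cos θ_r = m λ.
Snell's law: 1.0 sin 32.3° = 2.49 sin θ_r → sin θ_r = 0.215, cos θ_r = 0.977.
Minimum nonzero at m = 1: t = λ / (2 n cos θ_r) = 765 / (2 × 2.49 × 0.977) = 157 nm.

157 nm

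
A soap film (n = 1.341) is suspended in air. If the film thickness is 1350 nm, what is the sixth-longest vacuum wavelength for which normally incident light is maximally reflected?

658 nm

At the upper boundary (n = 1.0 to n = 1.341) the reflected ray undergoes a half-wave phase shift.
Bottom surface (1.341 → 1.0): reflection off a lower-index medium gives no phase shift.
Exactly one π shift → a net half-wave offset.
With one net inversion, constructive interference in reflection requires 2 n t = (m + ½) λ.
λ = 2 n t / (m + ½). The sixth-longest wavelength is m = 5: λ = 2 × 1.341 × 1350 / 5.50 = 658 nm.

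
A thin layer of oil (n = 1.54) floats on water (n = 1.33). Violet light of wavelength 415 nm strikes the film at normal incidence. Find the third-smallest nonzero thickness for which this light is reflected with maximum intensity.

337 nm

At the upper boundary (n = 1.0 to n = 1.54) the reflected ray undergoes a half-wave phase shift.
At the lower boundary (n = 1.54 to n = 1.33) the reflected ray undergoes no phase shift.
Exactly one π shift → a net half-wave offset.
So the condition for constructive reflection is 2 n t = (m + ½) λ.
The third-smallest nonzero thickness corresponds to m = 2: t = (m + ½) λ / (2 n) = 2.50 × 415 / (2 × 1.54) = 337 nm.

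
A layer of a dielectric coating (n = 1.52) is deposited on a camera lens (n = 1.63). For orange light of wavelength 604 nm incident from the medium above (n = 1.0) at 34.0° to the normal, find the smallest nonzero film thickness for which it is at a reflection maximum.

214 nm

At the upper boundary (n = 1.0 to n = 1.52) the reflected ray undergoes a half-wave phase shift.
At the lower boundary (n = 1.52 to n = 1.63) the reflected ray undergoes a half-wave phase shift.
The two reflections carry the same phase change, so no net offset.
With no net inversion, constructive interference in reflection requires 2 n t cos θ_r = m λ.
Snell's law: 1.0 sin 34.0° = 1.52 sin θ_r → sin θ_r = 0.368, cos θ_r = 0.930.
Minimum nonzero at m = 1: t = λ / (2 n cos θ_r) = 604 / (2 × 1.52 × 0.930) = 214 nm.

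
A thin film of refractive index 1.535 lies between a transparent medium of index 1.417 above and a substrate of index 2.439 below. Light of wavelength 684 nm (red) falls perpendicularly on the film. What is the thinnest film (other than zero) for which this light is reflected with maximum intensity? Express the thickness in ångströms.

2228 Å

At the upper boundary (n = 1.417 to n = 1.535) the reflected ray undergoes a half-wave phase shift.
Ray reflecting at the bottom interface goes from n = 1.535 toward n = 2.439: a half-wave phase shift.
Zero or two π shifts → no net half-wave offset.
For maximum reflection here: 2 n t = m λ.
Minimum nonzero at m = 1: t = λ / (2 n) = 684 / (2 × 1.535) = 223 nm.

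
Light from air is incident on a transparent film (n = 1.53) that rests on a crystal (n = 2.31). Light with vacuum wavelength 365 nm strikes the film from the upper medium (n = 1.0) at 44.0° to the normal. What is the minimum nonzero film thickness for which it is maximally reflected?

134 nm

Top surface (1.0 → 1.53): reflection off a higher-index medium gives a half-wave phase shift.
At the lower boundary (n = 1.53 to n = 2.31) the reflected ray undergoes a half-wave phase shift.
The two reflections carry the same phase change, so no net offset.
For maximum reflection here: 2 n t cos θ_r = m λ.
Snell's law: 1.0 sin 44.0° = 1.53 sin θ_r → sin θ_r = 0.454, cos θ_r = 0.891.
Minimum nonzero at m = 1: t = λ / (2 n cos θ_r) = 365 / (2 × 1.53 × 0.891) = 134 nm.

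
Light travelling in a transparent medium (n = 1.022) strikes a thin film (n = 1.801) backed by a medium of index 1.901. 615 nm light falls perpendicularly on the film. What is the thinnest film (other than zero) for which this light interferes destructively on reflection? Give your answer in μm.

0.0854 μm

At the upper boundary (n = 1.022 to n = 1.801) the reflected ray undergoes a half-wave phase shift.
Bottom surface (1.801 → 1.901): reflection off a higher-index medium gives a half-wave phase shift.
Net: no relative phase inversion (both shifts match).
So the condition for destructive reflection is 2 n t = (m + ½) λ.
Minimum at m = 0: t = λ / (4 n) = 615 / (4 × 1.801) = 85.4 nm.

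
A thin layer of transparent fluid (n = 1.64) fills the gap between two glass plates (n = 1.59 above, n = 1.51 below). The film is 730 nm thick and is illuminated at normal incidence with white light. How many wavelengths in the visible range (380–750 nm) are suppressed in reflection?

Ray reflecting at the top interface goes from n = 1.59 toward n = 1.64: a half-wave phase shift.
Bottom surface (1.64 → 1.51): reflection off a lower-index medium gives no phase shift.
Exactly one π shift → a net half-wave offset.
So the condition for destructive reflection is 2 n t = m λ.
λ = 2 n t / m = 2394 / m nm.
m=3: 798 nm (IR); m=4: 599 nm (visible); m=5: 479 nm (visible); m=6: 399 nm (visible); m=7: 342 nm (UV).

3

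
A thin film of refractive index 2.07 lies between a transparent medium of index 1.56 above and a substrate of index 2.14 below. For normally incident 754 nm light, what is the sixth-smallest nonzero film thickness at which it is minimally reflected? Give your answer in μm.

At the upper boundary (n = 1.56 to n = 2.07) the reflected ray undergoes a half-wave phase shift.
Ray reflecting at the bottom interface goes from n = 2.07 toward n = 2.14: a half-wave phase shift.
The two reflections carry the same phase change, so no net offset.
So the condition for destructive reflection is 2 n t = (m + ½) λ.
The sixth-smallest nonzero thickness corresponds to m = 5: t = (m + ½) λ / (2 n) = 5.50 × 754 / (2 × 2.07) = 1002 nm.

1.00 μm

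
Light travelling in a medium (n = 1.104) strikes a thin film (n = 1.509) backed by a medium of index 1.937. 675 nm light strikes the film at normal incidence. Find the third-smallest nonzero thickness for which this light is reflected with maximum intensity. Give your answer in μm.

0.671 μm

Ray reflecting at the top interface goes from n = 1.104 toward n = 1.509: a half-wave phase shift.
Ray reflecting at the bottom interface goes from n = 1.509 toward n = 1.937: a half-wave phase shift.
Net: no relative phase inversion (both shifts match).
With no net inversion, constructive interference in reflection requires 2 n t = m λ.
The third-smallest nonzero thickness corresponds to m = 3: t = m λ / (2 n) = 3.00 × 675 / (2 × 1.509) = 671 nm.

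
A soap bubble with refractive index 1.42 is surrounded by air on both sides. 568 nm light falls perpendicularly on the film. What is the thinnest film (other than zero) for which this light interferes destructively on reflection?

200 nm

At the upper boundary (n = 1.0 to n = 1.42) the reflected ray undergoes a half-wave phase shift.
At the lower boundary (n = 1.42 to n = 1.0) the reflected ray undergoes no phase shift.
The two reflections differ by half a wavelength.
For minimum reflection here: 2 n t = m λ.
Minimum nonzero at m = 1: t = λ / (2 n) = 568 / (2 × 1.42) = 200 nm.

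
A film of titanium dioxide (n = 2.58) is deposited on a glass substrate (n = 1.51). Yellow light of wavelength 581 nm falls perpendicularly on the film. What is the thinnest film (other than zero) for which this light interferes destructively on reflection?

At the upper boundary (n = 1.0 to n = 2.58) the reflected ray undergoes a half-wave phase shift.
Ray reflecting at the bottom interface goes from n = 2.58 toward n = 1.51: no phase shift.
Net: one phase inversion between the two reflected rays.
For dark reflection here: 2 n t = m λ.
Minimum nonzero at m = 1: t = λ / (2 n) = 581 / (2 × 2.58) = 113 nm.

113 nm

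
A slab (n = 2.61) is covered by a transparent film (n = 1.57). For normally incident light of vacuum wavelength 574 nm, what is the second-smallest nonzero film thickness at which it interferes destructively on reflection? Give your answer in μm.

0.274 μm

Top surface (1.0 → 1.57): reflection off a higher-index medium gives a half-wave phase shift.
At the lower boundary (n = 1.57 to n = 2.61) the reflected ray undergoes a half-wave phase shift.
Zero or two π shifts → no net half-wave offset.
With no net inversion, destructive interference in reflection requires 2 n t = (m + ½) λ.
The second-smallest nonzero thickness corresponds to m = 1: t = (m + ½) λ / (2 n) = 1.50 × 574 / (2 × 1.57) = 274 nm.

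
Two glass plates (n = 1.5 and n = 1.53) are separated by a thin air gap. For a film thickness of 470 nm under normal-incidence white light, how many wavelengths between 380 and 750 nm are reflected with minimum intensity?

1

Top surface (1.5 → 1.0): reflection off a lower-index medium gives no phase shift.
At the lower boundary (n = 1.0 to n = 1.53) the reflected ray undergoes a half-wave phase shift.
The two reflections differ by half a wavelength.
With one net inversion, destructive interference in reflection requires 2 n t = m λ.
λ = 2 n t / m = 940 / m nm.
m=1: 940 nm (IR); m=2: 470 nm (visible); m=3: 313 nm (UV).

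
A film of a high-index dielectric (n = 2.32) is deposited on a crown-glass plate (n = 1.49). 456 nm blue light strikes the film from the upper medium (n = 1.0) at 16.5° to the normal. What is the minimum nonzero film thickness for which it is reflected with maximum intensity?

Top surface (1.0 → 2.32): reflection off a higher-index medium gives a half-wave phase shift.
Ray reflecting at the bottom interface goes from n = 2.32 toward n = 1.49: no phase shift.
Net: one phase inversion between the two reflected rays.
So the condition for constructive reflection is 2 n t cos θ_r = (m + ½) λ.
Snell's law: 1.0 sin 16.5° = 2.32 sin θ_r → sin θ_r = 0.122, cos θ_r = 0.992.
Minimum at m = 0: t = λ / (4 n cos θ_r) = 456 / (4 × 2.32 × 0.992) = 49.5 nm.

49.5 nm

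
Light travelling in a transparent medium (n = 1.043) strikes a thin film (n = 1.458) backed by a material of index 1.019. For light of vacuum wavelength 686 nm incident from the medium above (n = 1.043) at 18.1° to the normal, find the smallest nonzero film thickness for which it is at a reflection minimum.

At the upper boundary (n = 1.043 to n = 1.458) the reflected ray undergoes a half-wave phase shift.
At the lower boundary (n = 1.458 to n = 1.019) the reflected ray undergoes no phase shift.
Exactly one π shift → a net half-wave offset.
So the condition for destructive reflection is 2 n t cos θ_r = m λ.
Snell's law: 1.043 sin 18.1° = 1.458 sin θ_r → sin θ_r = 0.222, cos θ_r = 0.975.
Minimum nonzero at m = 1: t = λ / (2 n cos θ_r) = 686 / (2 × 1.458 × 0.975) = 241 nm.

241 nm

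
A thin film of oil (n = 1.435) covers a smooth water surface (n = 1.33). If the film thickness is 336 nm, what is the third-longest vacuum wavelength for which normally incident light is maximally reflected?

Top surface (1.0 → 1.435): reflection off a higher-index medium gives a half-wave phase shift.
Bottom surface (1.435 → 1.33): reflection off a lower-index medium gives no phase shift.
Net: one phase inversion between the two reflected rays.
So the condition for constructive reflection is 2 n t = (m + ½) λ.
λ = 2 n t / (m + ½). The third-longest wavelength is m = 2: λ = 2 × 1.435 × 336 / 2.50 = 386 nm.

386 nm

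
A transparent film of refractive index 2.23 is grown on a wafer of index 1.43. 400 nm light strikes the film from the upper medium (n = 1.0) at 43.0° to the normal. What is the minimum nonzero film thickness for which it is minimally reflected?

Top surface (1.0 → 2.23): reflection off a higher-index medium gives a half-wave phase shift.
Bottom surface (2.23 → 1.43): reflection off a lower-index medium gives no phase shift.
Exactly one π shift → a net half-wave offset.
With one net inversion, destructive interference in reflection requires 2 n t cos θ_r = m λ.
Snell's law: 1.0 sin 43.0° = 2.23 sin θ_r → sin θ_r = 0.306, cos θ_r = 0.952.
Minimum nonzero at m = 1: t = λ / (2 n cos θ_r) = 400 / (2 × 2.23 × 0.952) = 94.2 nm.

94.2 nm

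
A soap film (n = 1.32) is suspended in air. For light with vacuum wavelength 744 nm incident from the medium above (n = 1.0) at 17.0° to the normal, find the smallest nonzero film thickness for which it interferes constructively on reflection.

Top surface (1.0 → 1.32): reflection off a higher-index medium gives a half-wave phase shift.
Bottom surface (1.32 → 1.0): reflection off a lower-index medium gives no phase shift.
Exactly one π shift → a net half-wave offset.
For bright reflection here: 2 n t cos θ_r = (m + ½) λ.
Snell's law: 1.0 sin 17.0° = 1.32 sin θ_r → sin θ_r = 0.221, cos θ_r = 0.975.
Minimum at m = 0: t = λ / (4 n cos θ_r) = 744 / (4 × 1.32 × 0.975) = 144 nm.

144 nm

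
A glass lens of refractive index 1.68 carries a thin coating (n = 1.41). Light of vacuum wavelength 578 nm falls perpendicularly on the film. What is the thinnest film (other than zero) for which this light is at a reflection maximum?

Ray reflecting at the top interface goes from n = 1.0 toward n = 1.41: a half-wave phase shift.
At the lower boundary (n = 1.41 to n = 1.68) the reflected ray undergoes a half-wave phase shift.
Zero or two π shifts → no net half-wave offset.
So the condition for constructive reflection is 2 n t = m λ.
Minimum nonzero at m = 1: t = λ / (2 n) = 578 / (2 × 1.41) = 205 nm.

205 nm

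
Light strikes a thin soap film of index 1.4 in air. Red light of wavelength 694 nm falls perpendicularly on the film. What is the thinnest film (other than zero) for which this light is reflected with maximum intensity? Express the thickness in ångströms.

Ray reflecting at the top interface goes from n = 1.0 toward n = 1.4: a half-wave phase shift.
At the lower boundary (n = 1.4 to n = 1.0) the reflected ray undergoes no phase shift.
The two reflections differ by half a wavelength.
So the condition for constructive reflection is 2 n t = (m + ½) λ.
Minimum at m = 0: t = λ / (4 n) = 694 / (4 × 1.4) = 124 nm.

1239 Å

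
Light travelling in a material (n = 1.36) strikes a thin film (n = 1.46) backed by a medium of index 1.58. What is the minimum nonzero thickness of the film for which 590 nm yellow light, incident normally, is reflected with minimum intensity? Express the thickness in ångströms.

1010 Å

Ray reflecting at the top interface goes from n = 1.36 toward n = 1.46: a half-wave phase shift.
At the lower boundary (n = 1.46 to n = 1.58) the reflected ray undergoes a half-wave phase shift.
The two reflections carry the same phase change, so no net offset.
With no net inversion, destructive interference in reflection requires 2 n t = (m + ½) λ.
Minimum at m = 0: t = λ / (4 n) = 590 / (4 × 1.46) = 101 nm.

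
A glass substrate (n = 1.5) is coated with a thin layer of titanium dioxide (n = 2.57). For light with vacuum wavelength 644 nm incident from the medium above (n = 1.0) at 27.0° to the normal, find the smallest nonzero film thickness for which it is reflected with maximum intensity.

Top surface (1.0 → 2.57): reflection off a higher-index medium gives a half-wave phase shift.
Ray reflecting at the bottom interface goes from n = 2.57 toward n = 1.5: no phase shift.
Net: one phase inversion between the two reflected rays.
For strong reflection here: 2 n t cos θ_r = (m + ½) λ.
Snell's law: 1.0 sin 27.0° = 2.57 sin θ_r → sin θ_r = 0.177, cos θ_r = 0.984.
Minimum at m = 0: t = λ / (4 n cos θ_r) = 644 / (4 × 2.57 × 0.984) = 63.6 nm.

63.6 nm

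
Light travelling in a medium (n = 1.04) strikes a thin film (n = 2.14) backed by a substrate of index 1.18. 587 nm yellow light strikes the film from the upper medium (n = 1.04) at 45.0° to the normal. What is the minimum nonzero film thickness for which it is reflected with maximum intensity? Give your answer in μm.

0.0730 μm

Top surface (1.04 → 2.14): reflection off a higher-index medium gives a half-wave phase shift.
Bottom surface (2.14 → 1.18): reflection off a lower-index medium gives no phase shift.
The two reflections differ by half a wavelength.
So the condition for constructive reflection is 2 n t cos θ_r = (m + ½) λ.
Snell's law: 1.04 sin 45.0° = 2.14 sin θ_r → sin θ_r = 0.344, cos θ_r = 0.939.
Minimum at m = 0: t = λ / (4 n cos θ_r) = 587 / (4 × 2.14 × 0.939) = 73.0 nm.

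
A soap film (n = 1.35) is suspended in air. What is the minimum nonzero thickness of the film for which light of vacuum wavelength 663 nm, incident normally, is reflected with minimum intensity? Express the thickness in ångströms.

2456 Å

At the upper boundary (n = 1.0 to n = 1.35) the reflected ray undergoes a half-wave phase shift.
Bottom surface (1.35 → 1.0): reflection off a lower-index medium gives no phase shift.
The two reflections differ by half a wavelength.
With one net inversion, destructive interference in reflection requires 2 n t = m λ.
Minimum nonzero at m = 1: t = λ / (2 n) = 663 / (2 × 1.35) = 246 nm.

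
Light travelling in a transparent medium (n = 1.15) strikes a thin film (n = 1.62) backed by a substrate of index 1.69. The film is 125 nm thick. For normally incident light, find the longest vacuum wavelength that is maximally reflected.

405 nm

Top surface (1.15 → 1.62): reflection off a higher-index medium gives a half-wave phase shift.
At the lower boundary (n = 1.62 to n = 1.69) the reflected ray undergoes a half-wave phase shift.
Zero or two π shifts → no net half-wave offset.
For bright reflection here: 2 n t = m λ.
λ = 2 n t / m. The longest wavelength is m = 1: λ = 2 × 1.62 × 125 / 1.00 = 405 nm.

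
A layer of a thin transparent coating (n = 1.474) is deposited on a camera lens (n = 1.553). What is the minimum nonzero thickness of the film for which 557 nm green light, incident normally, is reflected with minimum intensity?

At the upper boundary (n = 1.0 to n = 1.474) the reflected ray undergoes a half-wave phase shift.
Bottom surface (1.474 → 1.553): reflection off a higher-index medium gives a half-wave phase shift.
Net: no relative phase inversion (both shifts match).
With no net inversion, destructive interference in reflection requires 2 n t = (m + ½) λ.
Minimum at m = 0: t = λ / (4 n) = 557 / (4 × 1.474) = 94.5 nm.

94.5 nm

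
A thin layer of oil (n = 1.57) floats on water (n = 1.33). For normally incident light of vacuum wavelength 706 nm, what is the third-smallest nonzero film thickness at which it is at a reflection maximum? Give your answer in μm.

At the upper boundary (n = 1.0 to n = 1.57) the reflected ray undergoes a half-wave phase shift.
At the lower boundary (n = 1.57 to n = 1.33) the reflected ray undergoes no phase shift.
Net: one phase inversion between the two reflected rays.
With one net inversion, constructive interference in reflection requires 2 n t = (m + ½) λ.
The third-smallest nonzero thickness corresponds to m = 2: t = (m + ½) λ / (2 n) = 2.50 × 706 / (2 × 1.57) = 562 nm.

0.562 μm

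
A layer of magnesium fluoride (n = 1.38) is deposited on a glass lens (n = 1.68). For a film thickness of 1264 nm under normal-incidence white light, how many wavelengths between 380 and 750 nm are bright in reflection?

Top surface (1.0 → 1.38): reflection off a higher-index medium gives a half-wave phase shift.
At the lower boundary (n = 1.38 to n = 1.68) the reflected ray undergoes a half-wave phase shift.
Zero or two π shifts → no net half-wave offset.
So the condition for constructive reflection is 2 n t = m λ.
λ = 2 n t / m = 3489 / m nm.
m=4: 872 nm (IR); m=5: 698 nm (visible); m=6: 581 nm (visible); m=7: 498 nm (visible); m=8: 436 nm (visible); m=9: 388 nm (visible); m=10: 349 nm (UV).

5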